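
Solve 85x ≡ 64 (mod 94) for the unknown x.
x ≡ 66 (mod 94)

gcd(85, 94) = 1, which divides 64, so solutions exist.
Find 85^(-1) mod 94 by the extended Euclidean algorithm:
94 = 1 × 85 + 9  ⟹  9 = (1)·94 + (-1)·85
85 = 9 × 9 + 4  ⟹  4 = (-9)·94 + (10)·85
9 = 2 × 4 + 1  ⟹  1 = (19)·94 + (-21)·85
So (-21)·85 ≡ 1 (mod 94), i.e. 85^(-1) ≡ -21 ≡ 73 (mod 94).
x ≡ 73 × 64 = 4672 ≡ 66 (mod 94).
Check: 85 × 66 = 5610 ≡ 64 (mod 94).
Unique solution: x ≡ 66 (mod 94)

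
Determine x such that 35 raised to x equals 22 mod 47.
37

Baby-step giant-step with step n = ⌈√47⌉ = 7.
Baby steps 35^j mod 47 (j:value) for j=0..6: 0:1, 1:35, 2:3, 3:11, 4:9, 5:33, 6:27.
Giant-step multiplier: 35^(-7) ≡ 35^(46-7) = 35^39 ≡ 19 (mod 47).
Giant steps γ_i = 22·19^i mod 47: γ_0=22, γ_1=42, γ_2=46, γ_3=28, γ_4=15, γ_5=3 (in table at j=2).
x = i·n + j = 5·7 + 2 = 37.
Check: 35^37 ≡ 22 (mod 47).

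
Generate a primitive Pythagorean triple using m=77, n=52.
(3225, 8008, 8633)

Euclid's formula: a = m² - n², b = 2mn, c = m² + n²
m = 77, n = 52
a = 77² - 52² = 5929 - 2704 = 3225
b = 2 × 77 × 52 = 8008
c = 77² + 52² = 5929 + 2704 = 8633
Verification: 3225² + 8008² = 10400625 + 64128064 = 74528689 = 8633² ✓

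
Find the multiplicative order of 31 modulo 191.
38

191 is prime, so ord(31) divides φ(191) = 190.
Divisors of 190: 1, 2, 5, 10, 19, 38, 95, 190.
Repeated squaring: 31^1 ≡ 31, 31^2 ≡ 6, 31^4 ≡ 36, 31^8 ≡ 150, 31^16 ≡ 153, 31^32 ≡ 107, 31^64 ≡ 180, 31^128 ≡ 121 (mod 191).
Test 31^d mod 191 for each divisor d in increasing order:
31^1 ≡ 31
31^2 ≡ 6
31^5 = 31^4·31^1 ≡ 161
31^10 = 31^8·31^2 ≡ 136
31^19 = 31^16·31^2·31^1 ≡ 190
31^38 = 31^32·31^4·31^2 ≡ 1  ← first divisor giving 1
The order is 38.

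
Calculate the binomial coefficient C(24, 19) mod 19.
1

Using Lucas' theorem:
Write n=24 and k=19 in base 19:
n in base 19: [1, 5]
k in base 19: [1, 0]
C(24,19) mod 19 = ∏ C(n_i, k_i) mod 19
Digit binomials (mod 19): C(1,1) = 1; C(5,0) = 1
Product: 1 × 1 = 1 ≡ 1 (mod 19)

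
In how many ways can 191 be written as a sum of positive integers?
1820701100652

p(n) counts ways to write n as a sum of positive integers (order ignored).
Euler's pentagonal recurrence: p(k) = p(k-1) + p(k-2) - p(k-5) - p(k-7) + p(k-12) + p(k-15) - ... (offsets j(3j∓1)/2, signs ++--, p(0)=1, p(<0)=0).
DP table for k = 0..190: p(0)=1, p(1)=1, p(2)=2, p(3)=3, p(4)=5, p(5)=7, p(6)=11, p(7)=15, p(8)=22, p(9)=30, p(10)=42, p(11)=56, p(12)=77, p(13)=101, p(14)=135, p(15)=176, p(16)=231, p(17)=297, p(18)=385, p(19)=490, p(20)=627, p(21)=792, p(22)=1002, p(23)=1255, p(24)=1575, p(25)=1958, p(26)=2436, p(27)=3010, p(28)=3718, p(29)=4565, p(30)=5604, p(31)=6842, p(32)=8349, p(33)=10143, p(34)=12310, p(35)=14883, p(36)=17977, p(37)=21637, p(38)=26015, p(39)=31185, p(40)=37338, p(41)=44583, p(42)=53174, p(43)=63261, p(44)=75175, p(45)=89134, p(46)=105558, p(47)=124754, p(48)=147273, p(49)=173525, p(50)=204226, p(51)=239943, p(52)=281589, p(53)=329931, p(54)=386155, p(55)=451276, p(56)=526823, p(57)=614154, p(58)=715220, p(59)=831820, p(60)=966467, p(61)=1121505, p(62)=1300156, p(63)=1505499, p(64)=1741630, p(65)=2012558, p(66)=2323520, p(67)=2679689, p(68)=3087735, p(69)=3554345, p(70)=4087968, p(71)=4697205, p(72)=5392783, p(73)=6185689, p(74)=7089500, p(75)=8118264, p(76)=9289091, p(77)=10619863, p(78)=12132164, p(79)=13848650, p(80)=15796476, p(81)=18004327, p(82)=20506255, p(83)=23338469, p(84)=26543660, p(85)=30167357, p(86)=34262962, p(87)=38887673, p(88)=44108109, p(89)=49995925, p(90)=56634173, p(91)=64112359, p(92)=72533807, p(93)=82010177, p(94)=92669720, p(95)=104651419, p(96)=118114304, p(97)=133230930, p(98)=150198136, p(99)=169229875, p(100)=190569292, p(101)=214481126, p(102)=241265379, p(103)=271248950, p(104)=304801365, p(105)=342325709, p(106)=384276336, p(107)=431149389, p(108)=483502844, p(109)=541946240, p(110)=607163746, p(111)=679903203, p(112)=761002156, p(113)=851376628, p(114)=952050665, p(115)=1064144451, p(116)=1188908248, p(117)=1327710076, p(118)=1482074143, p(119)=1653668665, p(120)=1844349560, p(121)=2056148051, p(122)=2291320912, p(123)=2552338241, p(124)=2841940500, p(125)=3163127352, p(126)=3519222692, p(127)=3913864295, p(128)=4351078600, p(129)=4835271870, p(130)=5371315400, p(131)=5964539504, p(132)=6620830889, p(133)=7346629512, p(134)=8149040695, p(135)=9035836076, p(136)=10015581680, p(137)=11097645016, p(138)=12292341831, p(139)=13610949895, p(140)=15065878135, p(141)=16670689208, p(142)=18440293320, p(143)=20390982757, p(144)=22540654445, p(145)=24908858009, p(146)=27517052599, p(147)=30388671978, p(148)=33549419497, p(149)=37027355200, p(150)=40853235313, p(151)=45060624582, p(152)=49686288421, p(153)=54770336324, p(154)=60356673280, p(155)=66493182097, p(156)=73232243759, p(157)=80630964769, p(158)=88751778802, p(159)=97662728555, p(160)=107438159466, p(161)=118159068427, p(162)=129913904637, p(163)=142798995930, p(164)=156919475295, p(165)=172389800255, p(166)=189334822579, p(167)=207890420102, p(168)=228204732751, p(169)=250438925115, p(170)=274768617130, p(171)=301384802048, p(172)=330495499613, p(173)=362326859895, p(174)=397125074750, p(175)=435157697830, p(176)=476715857290, p(177)=522115831195, p(178)=571701605655, p(179)=625846753120, p(180)=684957390936, p(181)=749474411781, p(182)=819876908323, p(183)=896684817527, p(184)=980462880430, p(185)=1071823774337, p(186)=1171432692373, p(187)=1280011042268, p(188)=1398341745571, p(189)=1527273599625, p(190)=1667727404093.
Final step: p(191) = p(190) + p(189) - p(186) - p(184) + p(179) + p(176) - p(169) - p(165) + p(156) + p(151) - p(140) - p(134) + p(121) + p(114) - p(99) - p(91) + p(74) + p(65) - p(46) - p(36) + p(15) + p(4)
= 1667727404093 + 1527273599625 - 1171432692373 - 980462880430 + 625846753120 + 476715857290 - 250438925115 - 172389800255 + 73232243759 + 45060624582 - 15065878135 - 8149040695 + 2056148051 + 952050665 - 169229875 - 64112359 + 7089500 + 2012558 - 105558 - 17977 + 176 + 5
= 1820701100652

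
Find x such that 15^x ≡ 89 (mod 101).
97

Baby-step giant-step with step n = ⌈√101⌉ = 11.
Baby steps 15^j mod 101 (j:value) for j=0..10: 0:1, 1:15, 2:23, 3:42, 4:24, 5:57, 6:47, 7:99, 8:71, 9:55, 10:17.
Giant-step multiplier: 15^(-11) ≡ 15^(100-11) = 15^89 ≡ 61 (mod 101).
Giant steps γ_i = 89·61^i mod 101: γ_0=89, γ_1=76, γ_2=91, γ_3=97, γ_4=59, γ_5=64, γ_6=66, γ_7=87, γ_8=55 (in table at j=9).
x = i·n + j = 8·11 + 9 = 97.
Check: 15^97 ≡ 89 (mod 101).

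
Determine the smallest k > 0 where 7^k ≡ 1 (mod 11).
10

11 is prime, so ord(7) divides φ(11) = 10.
Divisors of 10: 1, 2, 5, 10.
Repeated squaring: 7^1 ≡ 7, 7^2 ≡ 5, 7^4 ≡ 3, 7^8 ≡ 9 (mod 11).
Test 7^d mod 11 for each divisor d in increasing order:
7^1 ≡ 7
7^2 ≡ 5
7^5 = 7^4·7^1 ≡ 10
7^10 = 7^8·7^2 ≡ 1  ← first divisor giving 1
The order is 10.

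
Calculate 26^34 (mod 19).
7

Repeated squaring. Binary of 34 = 100010.
26^1 ≡ 7 (mod 19); 26^2 ≡ 11 (mod 19); 26^4 ≡ 7 (mod 19); 26^8 ≡ 11 (mod 19); 26^16 ≡ 7 (mod 19); 26^32 ≡ 11 (mod 19)
26^34 = 26^2 × 26^32 ≡ 7 (mod 19)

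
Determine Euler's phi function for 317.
316

317 = 317
φ(n) = n × ∏(1 - 1/p) for each prime p dividing n
φ(317) = 317 × (1 - 1/317) = 316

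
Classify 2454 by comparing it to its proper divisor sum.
abundant

Proper divisors of 2454: sum = 1 + 2 + 3 + 6 + 409 + 818 + 1227 = 2466
Since 2466 > 2454, 2454 is abundant.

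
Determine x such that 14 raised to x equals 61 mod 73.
26

Baby-step giant-step with step n = ⌈√73⌉ = 9.
Baby steps 14^j mod 73 (j:value) for j=0..8: 0:1, 1:14, 2:50, 3:43, 4:18, 5:33, 6:24, 7:44, 8:32.
Giant-step multiplier: 14^(-9) ≡ 14^(72-9) = 14^63 ≡ 22 (mod 73).
Giant steps γ_i = 61·22^i mod 73: γ_0=61, γ_1=28, γ_2=32 (in table at j=8).
x = i·n + j = 2·9 + 8 = 26.
Check: 14^26 ≡ 61 (mod 73).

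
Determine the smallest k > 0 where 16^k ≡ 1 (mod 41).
5

41 is prime, so ord(16) divides φ(41) = 40.
Divisors of 40: 1, 2, 4, 5, 8, 10, 20, 40.
Repeated squaring: 16^1 ≡ 16, 16^2 ≡ 10, 16^4 ≡ 18, 16^8 ≡ 37, 16^16 ≡ 16, 16^32 ≡ 10 (mod 41).
Test 16^d mod 41 for each divisor d in increasing order:
16^1 ≡ 16
16^2 ≡ 10
16^4 ≡ 18
16^5 = 16^4·16^1 ≡ 1  ← first divisor giving 1
The order is 5.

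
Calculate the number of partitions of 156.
73232243759

p(n) counts ways to write n as a sum of positive integers (order ignored).
Euler's pentagonal recurrence: p(k) = p(k-1) + p(k-2) - p(k-5) - p(k-7) + p(k-12) + p(k-15) - ... (offsets j(3j∓1)/2, signs ++--, p(0)=1, p(<0)=0).
DP table for k = 0..155: p(0)=1, p(1)=1, p(2)=2, p(3)=3, p(4)=5, p(5)=7, p(6)=11, p(7)=15, p(8)=22, p(9)=30, p(10)=42, p(11)=56, p(12)=77, p(13)=101, p(14)=135, p(15)=176, p(16)=231, p(17)=297, p(18)=385, p(19)=490, p(20)=627, p(21)=792, p(22)=1002, p(23)=1255, p(24)=1575, p(25)=1958, p(26)=2436, p(27)=3010, p(28)=3718, p(29)=4565, p(30)=5604, p(31)=6842, p(32)=8349, p(33)=10143, p(34)=12310, p(35)=14883, p(36)=17977, p(37)=21637, p(38)=26015, p(39)=31185, p(40)=37338, p(41)=44583, p(42)=53174, p(43)=63261, p(44)=75175, p(45)=89134, p(46)=105558, p(47)=124754, p(48)=147273, p(49)=173525, p(50)=204226, p(51)=239943, p(52)=281589, p(53)=329931, p(54)=386155, p(55)=451276, p(56)=526823, p(57)=614154, p(58)=715220, p(59)=831820, p(60)=966467, p(61)=1121505, p(62)=1300156, p(63)=1505499, p(64)=1741630, p(65)=2012558, p(66)=2323520, p(67)=2679689, p(68)=3087735, p(69)=3554345, p(70)=4087968, p(71)=4697205, p(72)=5392783, p(73)=6185689, p(74)=7089500, p(75)=8118264, p(76)=9289091, p(77)=10619863, p(78)=12132164, p(79)=13848650, p(80)=15796476, p(81)=18004327, p(82)=20506255, p(83)=23338469, p(84)=26543660, p(85)=30167357, p(86)=34262962, p(87)=38887673, p(88)=44108109, p(89)=49995925, p(90)=56634173, p(91)=64112359, p(92)=72533807, p(93)=82010177, p(94)=92669720, p(95)=104651419, p(96)=118114304, p(97)=133230930, p(98)=150198136, p(99)=169229875, p(100)=190569292, p(101)=214481126, p(102)=241265379, p(103)=271248950, p(104)=304801365, p(105)=342325709, p(106)=384276336, p(107)=431149389, p(108)=483502844, p(109)=541946240, p(110)=607163746, p(111)=679903203, p(112)=761002156, p(113)=851376628, p(114)=952050665, p(115)=1064144451, p(116)=1188908248, p(117)=1327710076, p(118)=1482074143, p(119)=1653668665, p(120)=1844349560, p(121)=2056148051, p(122)=2291320912, p(123)=2552338241, p(124)=2841940500, p(125)=3163127352, p(126)=3519222692, p(127)=3913864295, p(128)=4351078600, p(129)=4835271870, p(130)=5371315400, p(131)=5964539504, p(132)=6620830889, p(133)=7346629512, p(134)=8149040695, p(135)=9035836076, p(136)=10015581680, p(137)=11097645016, p(138)=12292341831, p(139)=13610949895, p(140)=15065878135, p(141)=16670689208, p(142)=18440293320, p(143)=20390982757, p(144)=22540654445, p(145)=24908858009, p(146)=27517052599, p(147)=30388671978, p(148)=33549419497, p(149)=37027355200, p(150)=40853235313, p(151)=45060624582, p(152)=49686288421, p(153)=54770336324, p(154)=60356673280, p(155)=66493182097.
Final step: p(156) = p(155) + p(154) - p(151) - p(149) + p(144) + p(141) - p(134) - p(130) + p(121) + p(116) - p(105) - p(99) + p(86) + p(79) - p(64) - p(56) + p(39) + p(30) - p(11) - p(1)
= 66493182097 + 60356673280 - 45060624582 - 37027355200 + 22540654445 + 16670689208 - 8149040695 - 5371315400 + 2056148051 + 1188908248 - 342325709 - 169229875 + 34262962 + 13848650 - 1741630 - 526823 + 31185 + 5604 - 56 - 1
= 73232243759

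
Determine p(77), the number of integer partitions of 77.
10619863

p(n) counts ways to write n as a sum of positive integers (order ignored).
Euler's pentagonal recurrence: p(k) = p(k-1) + p(k-2) - p(k-5) - p(k-7) + p(k-12) + p(k-15) - ... (offsets j(3j∓1)/2, signs ++--, p(0)=1, p(<0)=0).
DP table for k = 0..76: p(0)=1, p(1)=1, p(2)=2, p(3)=3, p(4)=5, p(5)=7, p(6)=11, p(7)=15, p(8)=22, p(9)=30, p(10)=42, p(11)=56, p(12)=77, p(13)=101, p(14)=135, p(15)=176, p(16)=231, p(17)=297, p(18)=385, p(19)=490, p(20)=627, p(21)=792, p(22)=1002, p(23)=1255, p(24)=1575, p(25)=1958, p(26)=2436, p(27)=3010, p(28)=3718, p(29)=4565, p(30)=5604, p(31)=6842, p(32)=8349, p(33)=10143, p(34)=12310, p(35)=14883, p(36)=17977, p(37)=21637, p(38)=26015, p(39)=31185, p(40)=37338, p(41)=44583, p(42)=53174, p(43)=63261, p(44)=75175, p(45)=89134, p(46)=105558, p(47)=124754, p(48)=147273, p(49)=173525, p(50)=204226, p(51)=239943, p(52)=281589, p(53)=329931, p(54)=386155, p(55)=451276, p(56)=526823, p(57)=614154, p(58)=715220, p(59)=831820, p(60)=966467, p(61)=1121505, p(62)=1300156, p(63)=1505499, p(64)=1741630, p(65)=2012558, p(66)=2323520, p(67)=2679689, p(68)=3087735, p(69)=3554345, p(70)=4087968, p(71)=4697205, p(72)=5392783, p(73)=6185689, p(74)=7089500, p(75)=8118264, p(76)=9289091.
Final step: p(77) = p(76) + p(75) - p(72) - p(70) + p(65) + p(62) - p(55) - p(51) + p(42) + p(37) - p(26) - p(20) + p(7) + p(0)
= 9289091 + 8118264 - 5392783 - 4087968 + 2012558 + 1300156 - 451276 - 239943 + 53174 + 21637 - 2436 - 627 + 15 + 1
= 10619863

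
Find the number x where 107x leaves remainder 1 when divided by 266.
179

gcd(107, 266) = 1, so the inverse exists.
Extended Euclidean algorithm on (266, 107):
266 = 2 × 107 + 52  ⟹  52 = (1)·266 + (-2)·107
107 = 2 × 52 + 3  ⟹  3 = (-2)·266 + (5)·107
52 = 17 × 3 + 1  ⟹  1 = (35)·266 + (-87)·107
So (-87)·107 ≡ 1 (mod 266), i.e. 107^(-1) ≡ -87 ≡ 179 (mod 266).
Check: 107 × 179 = 19153 ≡ 1 (mod 266)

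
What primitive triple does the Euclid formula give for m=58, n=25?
(2739, 2900, 3989)

Euclid's formula: a = m² - n², b = 2mn, c = m² + n²
m = 58, n = 25
a = 58² - 25² = 3364 - 625 = 2739
b = 2 × 58 × 25 = 2900
c = 58² + 25² = 3364 + 625 = 3989
Verification: 2739² + 2900² = 7502121 + 8410000 = 15912121 = 3989² ✓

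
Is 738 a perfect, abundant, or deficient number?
abundant

Proper divisors of 738: sum = 1 + 2 + 3 + 6 + 9 + 18 + 41 + 82 + 123 + 246 + 369 = 900
Since 900 > 738, 738 is abundant.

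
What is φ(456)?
144

456 = 2^3 × 3 × 19
φ(n) = n × ∏(1 - 1/p) for each prime p dividing n
φ(456) = 456 × (1 - 1/2) × (1 - 1/3) × (1 - 1/19) = 144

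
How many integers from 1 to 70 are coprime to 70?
24

70 = 2 × 5 × 7
φ(n) = n × ∏(1 - 1/p) for each prime p dividing n
φ(70) = 70 × (1 - 1/2) × (1 - 1/5) × (1 - 1/7) = 24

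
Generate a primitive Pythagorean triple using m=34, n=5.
(1131, 340, 1181)

Euclid's formula: a = m² - n², b = 2mn, c = m² + n²
m = 34, n = 5
a = 34² - 5² = 1156 - 25 = 1131
b = 2 × 34 × 5 = 340
c = 34² + 5² = 1156 + 25 = 1181
Verification: 1131² + 340² = 1279161 + 115600 = 1394761 = 1181² ✓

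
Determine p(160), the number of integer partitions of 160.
107438159466

p(n) counts ways to write n as a sum of positive integers (order ignored).
Euler's pentagonal recurrence: p(k) = p(k-1) + p(k-2) - p(k-5) - p(k-7) + p(k-12) + p(k-15) - ... (offsets j(3j∓1)/2, signs ++--, p(0)=1, p(<0)=0).
DP table for k = 0..159: p(0)=1, p(1)=1, p(2)=2, p(3)=3, p(4)=5, p(5)=7, p(6)=11, p(7)=15, p(8)=22, p(9)=30, p(10)=42, p(11)=56, p(12)=77, p(13)=101, p(14)=135, p(15)=176, p(16)=231, p(17)=297, p(18)=385, p(19)=490, p(20)=627, p(21)=792, p(22)=1002, p(23)=1255, p(24)=1575, p(25)=1958, p(26)=2436, p(27)=3010, p(28)=3718, p(29)=4565, p(30)=5604, p(31)=6842, p(32)=8349, p(33)=10143, p(34)=12310, p(35)=14883, p(36)=17977, p(37)=21637, p(38)=26015, p(39)=31185, p(40)=37338, p(41)=44583, p(42)=53174, p(43)=63261, p(44)=75175, p(45)=89134, p(46)=105558, p(47)=124754, p(48)=147273, p(49)=173525, p(50)=204226, p(51)=239943, p(52)=281589, p(53)=329931, p(54)=386155, p(55)=451276, p(56)=526823, p(57)=614154, p(58)=715220, p(59)=831820, p(60)=966467, p(61)=1121505, p(62)=1300156, p(63)=1505499, p(64)=1741630, p(65)=2012558, p(66)=2323520, p(67)=2679689, p(68)=3087735, p(69)=3554345, p(70)=4087968, p(71)=4697205, p(72)=5392783, p(73)=6185689, p(74)=7089500, p(75)=8118264, p(76)=9289091, p(77)=10619863, p(78)=12132164, p(79)=13848650, p(80)=15796476, p(81)=18004327, p(82)=20506255, p(83)=23338469, p(84)=26543660, p(85)=30167357, p(86)=34262962, p(87)=38887673, p(88)=44108109, p(89)=49995925, p(90)=56634173, p(91)=64112359, p(92)=72533807, p(93)=82010177, p(94)=92669720, p(95)=104651419, p(96)=118114304, p(97)=133230930, p(98)=150198136, p(99)=169229875, p(100)=190569292, p(101)=214481126, p(102)=241265379, p(103)=271248950, p(104)=304801365, p(105)=342325709, p(106)=384276336, p(107)=431149389, p(108)=483502844, p(109)=541946240, p(110)=607163746, p(111)=679903203, p(112)=761002156, p(113)=851376628, p(114)=952050665, p(115)=1064144451, p(116)=1188908248, p(117)=1327710076, p(118)=1482074143, p(119)=1653668665, p(120)=1844349560, p(121)=2056148051, p(122)=2291320912, p(123)=2552338241, p(124)=2841940500, p(125)=3163127352, p(126)=3519222692, p(127)=3913864295, p(128)=4351078600, p(129)=4835271870, p(130)=5371315400, p(131)=5964539504, p(132)=6620830889, p(133)=7346629512, p(134)=8149040695, p(135)=9035836076, p(136)=10015581680, p(137)=11097645016, p(138)=12292341831, p(139)=13610949895, p(140)=15065878135, p(141)=16670689208, p(142)=18440293320, p(143)=20390982757, p(144)=22540654445, p(145)=24908858009, p(146)=27517052599, p(147)=30388671978, p(148)=33549419497, p(149)=37027355200, p(150)=40853235313, p(151)=45060624582, p(152)=49686288421, p(153)=54770336324, p(154)=60356673280, p(155)=66493182097, p(156)=73232243759, p(157)=80630964769, p(158)=88751778802, p(159)=97662728555.
Final step: p(160) = p(159) + p(158) - p(155) - p(153) + p(148) + p(145) - p(138) - p(134) + p(125) + p(120) - p(109) - p(103) + p(90) + p(83) - p(68) - p(60) + p(43) + p(34) - p(15) - p(5)
= 97662728555 + 88751778802 - 66493182097 - 54770336324 + 33549419497 + 24908858009 - 12292341831 - 8149040695 + 3163127352 + 1844349560 - 541946240 - 271248950 + 56634173 + 23338469 - 3087735 - 966467 + 63261 + 12310 - 176 - 7
= 107438159466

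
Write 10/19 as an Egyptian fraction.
1/2 + 1/38

Greedy algorithm:
10/19: ceiling(19/10) = 2, use 1/2
1/38: ceiling(38/1) = 38, use 1/38
Result: 10/19 = 1/2 + 1/38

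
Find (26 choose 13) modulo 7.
0

Using Lucas' theorem:
Write n=26 and k=13 in base 7:
n in base 7: [3, 5]
k in base 7: [1, 6]
C(26,13) mod 7 = ∏ C(n_i, k_i) mod 7
Digit binomials (mod 7): C(3,1) = 3; C(5,6) = 0 (k_i > n_i)
Product: 3 × 0 = 0 ≡ 0 (mod 7)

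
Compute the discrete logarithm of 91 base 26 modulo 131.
6

Baby-step giant-step with step n = ⌈√131⌉ = 12.
Baby steps 26^j mod 131 (j:value) for j=0..11: 0:1, 1:26, 2:21, 3:22, 4:48, 5:69, 6:91, 7:8, 8:77, 9:37, 10:45, 11:122.
h = 91 is already in the table at j=6, so x = 6.
Check: 26^6 ≡ 91 (mod 131).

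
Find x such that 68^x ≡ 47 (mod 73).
67

Baby-step giant-step with step n = ⌈√73⌉ = 9.
Baby steps 68^j mod 73 (j:value) for j=0..8: 0:1, 1:68, 2:25, 3:21, 4:41, 5:14, 6:3, 7:58, 8:2.
Giant-step multiplier: 68^(-9) ≡ 68^(72-9) = 68^63 ≡ 51 (mod 73).
Giant steps γ_i = 47·51^i mod 73: γ_0=47, γ_1=61, γ_2=45, γ_3=32, γ_4=26, γ_5=12, γ_6=28, γ_7=41 (in table at j=4).
x = i·n + j = 7·9 + 4 = 67.
Check: 68^67 ≡ 47 (mod 73).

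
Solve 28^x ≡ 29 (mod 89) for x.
27

Baby-step giant-step with step n = ⌈√89⌉ = 10.
Baby steps 28^j mod 89 (j:value) for j=0..9: 0:1, 1:28, 2:72, 3:58, 4:22, 5:82, 6:71, 7:30, 8:39, 9:24.
Giant-step multiplier: 28^(-10) ≡ 28^(88-10) = 28^78 ≡ 20 (mod 89).
Giant steps γ_i = 29·20^i mod 89: γ_0=29, γ_1=46, γ_2=30 (in table at j=7).
x = i·n + j = 2·10 + 7 = 27.
Check: 28^27 ≡ 29 (mod 89).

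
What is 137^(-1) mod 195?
158

gcd(137, 195) = 1, so the inverse exists.
Extended Euclidean algorithm on (195, 137):
195 = 1 × 137 + 58  ⟹  58 = (1)·195 + (-1)·137
137 = 2 × 58 + 21  ⟹  21 = (-2)·195 + (3)·137
58 = 2 × 21 + 16  ⟹  16 = (5)·195 + (-7)·137
21 = 1 × 16 + 5  ⟹  5 = (-7)·195 + (10)·137
16 = 3 × 5 + 1  ⟹  1 = (26)·195 + (-37)·137
So (-37)·137 ≡ 1 (mod 195), i.e. 137^(-1) ≡ -37 ≡ 158 (mod 195).
Check: 137 × 158 = 21646 ≡ 1 (mod 195)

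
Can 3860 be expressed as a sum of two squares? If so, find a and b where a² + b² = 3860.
4² + 62² (a=4, b=62)

Factorization: 3860 = 2^2 × 5 × 193
By Fermat: n is sum of two squares iff every prime p ≡ 3 (mod 4) appears to even power.
All primes ≡ 3 (mod 4) appear to even power.
Search a = 0, 1, 2, … for 3860 - a² a perfect square: first hit at a = 4: 3860 - 16 = 3844 = 62².
3860 = 4² + 62² = 16 + 3844 ✓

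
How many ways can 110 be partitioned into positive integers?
607163746

p(n) counts ways to write n as a sum of positive integers (order ignored).
Euler's pentagonal recurrence: p(k) = p(k-1) + p(k-2) - p(k-5) - p(k-7) + p(k-12) + p(k-15) - ... (offsets j(3j∓1)/2, signs ++--, p(0)=1, p(<0)=0).
DP table for k = 0..109: p(0)=1, p(1)=1, p(2)=2, p(3)=3, p(4)=5, p(5)=7, p(6)=11, p(7)=15, p(8)=22, p(9)=30, p(10)=42, p(11)=56, p(12)=77, p(13)=101, p(14)=135, p(15)=176, p(16)=231, p(17)=297, p(18)=385, p(19)=490, p(20)=627, p(21)=792, p(22)=1002, p(23)=1255, p(24)=1575, p(25)=1958, p(26)=2436, p(27)=3010, p(28)=3718, p(29)=4565, p(30)=5604, p(31)=6842, p(32)=8349, p(33)=10143, p(34)=12310, p(35)=14883, p(36)=17977, p(37)=21637, p(38)=26015, p(39)=31185, p(40)=37338, p(41)=44583, p(42)=53174, p(43)=63261, p(44)=75175, p(45)=89134, p(46)=105558, p(47)=124754, p(48)=147273, p(49)=173525, p(50)=204226, p(51)=239943, p(52)=281589, p(53)=329931, p(54)=386155, p(55)=451276, p(56)=526823, p(57)=614154, p(58)=715220, p(59)=831820, p(60)=966467, p(61)=1121505, p(62)=1300156, p(63)=1505499, p(64)=1741630, p(65)=2012558, p(66)=2323520, p(67)=2679689, p(68)=3087735, p(69)=3554345, p(70)=4087968, p(71)=4697205, p(72)=5392783, p(73)=6185689, p(74)=7089500, p(75)=8118264, p(76)=9289091, p(77)=10619863, p(78)=12132164, p(79)=13848650, p(80)=15796476, p(81)=18004327, p(82)=20506255, p(83)=23338469, p(84)=26543660, p(85)=30167357, p(86)=34262962, p(87)=38887673, p(88)=44108109, p(89)=49995925, p(90)=56634173, p(91)=64112359, p(92)=72533807, p(93)=82010177, p(94)=92669720, p(95)=104651419, p(96)=118114304, p(97)=133230930, p(98)=150198136, p(99)=169229875, p(100)=190569292, p(101)=214481126, p(102)=241265379, p(103)=271248950, p(104)=304801365, p(105)=342325709, p(106)=384276336, p(107)=431149389, p(108)=483502844, p(109)=541946240.
Final step: p(110) = p(109) + p(108) - p(105) - p(103) + p(98) + p(95) - p(88) - p(84) + p(75) + p(70) - p(59) - p(53) + p(40) + p(33) - p(18) - p(10)
= 541946240 + 483502844 - 342325709 - 271248950 + 150198136 + 104651419 - 44108109 - 26543660 + 8118264 + 4087968 - 831820 - 329931 + 37338 + 10143 - 385 - 42
= 607163746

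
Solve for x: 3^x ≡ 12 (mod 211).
45

Baby-step giant-step with step n = ⌈√211⌉ = 15.
Baby steps 3^j mod 211 (j:value) for j=0..14: 0:1, 1:3, 2:9, 3:27, 4:81, 5:32, 6:96, 7:77, 8:20, 9:60, 10:180, 11:118, 12:143, 13:7, 14:21.
Giant-step multiplier: 3^(-15) ≡ 3^(210-15) = 3^195 ≡ 67 (mod 211).
Giant steps γ_i = 12·67^i mod 211: γ_0=12, γ_1=171, γ_2=63, γ_3=1 (in table at j=0).
x = i·n + j = 3·15 + 0 = 45.
Check: 3^45 ≡ 12 (mod 211).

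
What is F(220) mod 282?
279

Matrix identity: Q^n = [[F_(n+1), F_n], [F_n, F_(n-1)]] with Q = [[1,1],[1,0]].
n = 220 = 11011100₂. Square-and-multiply, entries mod 282:
Q^1 = [[1,1],[1,0]]
Q^3 = (Q^1)²·Q = [[3,2],[2,1]]
Q^6 = (Q^3)² = [[13,8],[8,5]]
Q^13 = (Q^6)²·Q = [[95,233],[233,144]]
Q^27 = (Q^13)²·Q = [[279,146],[146,133]]
Q^55 = (Q^27)²·Q = [[261,175],[175,86]]
Q^110 = (Q^55)² = [[46,95],[95,233]]
Q^220 = (Q^110)² = [[143,279],[279,146]]
F_220 mod 282 = Q^220[0][1] = 279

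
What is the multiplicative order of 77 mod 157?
156

157 is prime, so ord(77) divides φ(157) = 156.
Divisors of 156: 1, 2, 3, 4, 6, 12, 13, 26, 39, 52, 78, 156.
Repeated squaring: 77^1 ≡ 77, 77^2 ≡ 120, 77^4 ≡ 113, 77^8 ≡ 52, 77^16 ≡ 35, 77^32 ≡ 126, 77^64 ≡ 19, 77^128 ≡ 47 (mod 157).
Test 77^d mod 157 for each divisor d in increasing order:
77^1 ≡ 77
77^2 ≡ 120
77^3 = 77^2·77^1 ≡ 134
77^4 ≡ 113
77^6 = 77^4·77^2 ≡ 58
77^12 = 77^8·77^4 ≡ 67
77^13 = 77^8·77^4·77^1 ≡ 135
77^26 = 77^16·77^8·77^2 ≡ 13
77^39 = 77^32·77^4·77^2·77^1 ≡ 28
77^52 = 77^32·77^16·77^4 ≡ 12
77^78 = 77^64·77^8·77^4·77^2 ≡ 156
77^156 = 77^128·77^16·77^8·77^4 ≡ 1  ← first divisor giving 1
The order is 156.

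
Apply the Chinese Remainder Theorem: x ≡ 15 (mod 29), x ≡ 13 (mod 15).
73

Using Chinese Remainder Theorem:
M = 29 × 15 = 435
M1 = 15, M2 = 29
y1 = 15^(-1) mod 29 = 2
y2 = 29^(-1) mod 15 = 14
x = (15×15×2 + 13×29×14) mod 435 = 73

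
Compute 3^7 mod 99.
9

Repeated squaring. Binary of 7 = 111.
3^1 ≡ 3 (mod 99); 3^2 ≡ 9 (mod 99); 3^4 ≡ 81 (mod 99)
3^7 = 3^1 × 3^2 × 3^4 ≡ 9 (mod 99)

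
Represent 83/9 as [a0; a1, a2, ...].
[9; 4, 2]

Euclidean algorithm steps:
83 = 9 × 9 + 2
9 = 4 × 2 + 1
2 = 2 × 1 + 0
Continued fraction: [9; 4, 2]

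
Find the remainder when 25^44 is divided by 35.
30

Repeated squaring. Binary of 44 = 101100.
25^1 ≡ 25 (mod 35); 25^2 ≡ 30 (mod 35); 25^4 ≡ 25 (mod 35); 25^8 ≡ 30 (mod 35); 25^16 ≡ 25 (mod 35); 25^32 ≡ 30 (mod 35)
25^44 = 25^4 × 25^8 × 25^32 ≡ 30 (mod 35)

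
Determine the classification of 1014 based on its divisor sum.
abundant

Proper divisors of 1014: sum = 1 + 2 + 3 + 6 + 13 + 26 + 39 + 78 + 169 + 338 + 507 = 1182
Since 1182 > 1014, 1014 is abundant.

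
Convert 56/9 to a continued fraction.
[6; 4, 2]

Euclidean algorithm steps:
56 = 6 × 9 + 2
9 = 4 × 2 + 1
2 = 2 × 1 + 0
Continued fraction: [6; 4, 2]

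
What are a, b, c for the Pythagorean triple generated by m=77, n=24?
(5353, 3696, 6505)

Euclid's formula: a = m² - n², b = 2mn, c = m² + n²
m = 77, n = 24
a = 77² - 24² = 5929 - 576 = 5353
b = 2 × 77 × 24 = 3696
c = 77² + 24² = 5929 + 576 = 6505
Verification: 5353² + 3696² = 28654609 + 13660416 = 42315025 = 6505² ✓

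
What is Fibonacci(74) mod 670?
327

Matrix identity: Q^n = [[F_(n+1), F_n], [F_n, F_(n-1)]] with Q = [[1,1],[1,0]].
n = 74 = 1001010₂. Square-and-multiply, entries mod 670:
Q^1 = [[1,1],[1,0]]
Q^2 = (Q^1)² = [[2,1],[1,1]]
Q^4 = (Q^2)² = [[5,3],[3,2]]
Q^9 = (Q^4)²·Q = [[55,34],[34,21]]
Q^18 = (Q^9)² = [[161,574],[574,257]]
Q^37 = (Q^18)²·Q = [[369,297],[297,72]]
Q^74 = (Q^37)² = [[590,327],[327,263]]
F_74 mod 670 = Q^74[0][1] = 327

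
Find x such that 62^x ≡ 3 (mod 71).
18

Baby-step giant-step with step n = ⌈√71⌉ = 9.
Baby steps 62^j mod 71 (j:value) for j=0..8: 0:1, 1:62, 2:10, 3:52, 4:29, 5:23, 6:6, 7:17, 8:60.
Giant-step multiplier: 62^(-9) ≡ 62^(70-9) = 62^61 ≡ 33 (mod 71).
Giant steps γ_i = 3·33^i mod 71: γ_0=3, γ_1=28, γ_2=1 (in table at j=0).
x = i·n + j = 2·9 + 0 = 18.
Check: 62^18 ≡ 3 (mod 71).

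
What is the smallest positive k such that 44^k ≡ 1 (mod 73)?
72

73 is prime, so ord(44) divides φ(73) = 72.
Divisors of 72: 1, 2, 3, 4, 6, 8, 9, 12, 18, 24, 36, 72.
Repeated squaring: 44^1 ≡ 44, 44^2 ≡ 38, 44^4 ≡ 57, 44^8 ≡ 37, 44^16 ≡ 55, 44^32 ≡ 32, 44^64 ≡ 2 (mod 73).
Test 44^d mod 73 for each divisor d in increasing order:
44^1 ≡ 44
44^2 ≡ 38
44^3 = 44^2·44^1 ≡ 66
44^4 ≡ 57
44^6 = 44^4·44^2 ≡ 49
44^8 ≡ 37
44^9 = 44^8·44^1 ≡ 22
44^12 = 44^8·44^4 ≡ 65
44^18 = 44^16·44^2 ≡ 46
44^24 = 44^16·44^8 ≡ 64
44^36 = 44^32·44^4 ≡ 72
44^72 = 44^64·44^8 ≡ 1  ← first divisor giving 1
The order is 72.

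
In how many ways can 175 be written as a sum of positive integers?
435157697830

p(n) counts ways to write n as a sum of positive integers (order ignored).
Euler's pentagonal recurrence: p(k) = p(k-1) + p(k-2) - p(k-5) - p(k-7) + p(k-12) + p(k-15) - ... (offsets j(3j∓1)/2, signs ++--, p(0)=1, p(<0)=0).
DP table for k = 0..174: p(0)=1, p(1)=1, p(2)=2, p(3)=3, p(4)=5, p(5)=7, p(6)=11, p(7)=15, p(8)=22, p(9)=30, p(10)=42, p(11)=56, p(12)=77, p(13)=101, p(14)=135, p(15)=176, p(16)=231, p(17)=297, p(18)=385, p(19)=490, p(20)=627, p(21)=792, p(22)=1002, p(23)=1255, p(24)=1575, p(25)=1958, p(26)=2436, p(27)=3010, p(28)=3718, p(29)=4565, p(30)=5604, p(31)=6842, p(32)=8349, p(33)=10143, p(34)=12310, p(35)=14883, p(36)=17977, p(37)=21637, p(38)=26015, p(39)=31185, p(40)=37338, p(41)=44583, p(42)=53174, p(43)=63261, p(44)=75175, p(45)=89134, p(46)=105558, p(47)=124754, p(48)=147273, p(49)=173525, p(50)=204226, p(51)=239943, p(52)=281589, p(53)=329931, p(54)=386155, p(55)=451276, p(56)=526823, p(57)=614154, p(58)=715220, p(59)=831820, p(60)=966467, p(61)=1121505, p(62)=1300156, p(63)=1505499, p(64)=1741630, p(65)=2012558, p(66)=2323520, p(67)=2679689, p(68)=3087735, p(69)=3554345, p(70)=4087968, p(71)=4697205, p(72)=5392783, p(73)=6185689, p(74)=7089500, p(75)=8118264, p(76)=9289091, p(77)=10619863, p(78)=12132164, p(79)=13848650, p(80)=15796476, p(81)=18004327, p(82)=20506255, p(83)=23338469, p(84)=26543660, p(85)=30167357, p(86)=34262962, p(87)=38887673, p(88)=44108109, p(89)=49995925, p(90)=56634173, p(91)=64112359, p(92)=72533807, p(93)=82010177, p(94)=92669720, p(95)=104651419, p(96)=118114304, p(97)=133230930, p(98)=150198136, p(99)=169229875, p(100)=190569292, p(101)=214481126, p(102)=241265379, p(103)=271248950, p(104)=304801365, p(105)=342325709, p(106)=384276336, p(107)=431149389, p(108)=483502844, p(109)=541946240, p(110)=607163746, p(111)=679903203, p(112)=761002156, p(113)=851376628, p(114)=952050665, p(115)=1064144451, p(116)=1188908248, p(117)=1327710076, p(118)=1482074143, p(119)=1653668665, p(120)=1844349560, p(121)=2056148051, p(122)=2291320912, p(123)=2552338241, p(124)=2841940500, p(125)=3163127352, p(126)=3519222692, p(127)=3913864295, p(128)=4351078600, p(129)=4835271870, p(130)=5371315400, p(131)=5964539504, p(132)=6620830889, p(133)=7346629512, p(134)=8149040695, p(135)=9035836076, p(136)=10015581680, p(137)=11097645016, p(138)=12292341831, p(139)=13610949895, p(140)=15065878135, p(141)=16670689208, p(142)=18440293320, p(143)=20390982757, p(144)=22540654445, p(145)=24908858009, p(146)=27517052599, p(147)=30388671978, p(148)=33549419497, p(149)=37027355200, p(150)=40853235313, p(151)=45060624582, p(152)=49686288421, p(153)=54770336324, p(154)=60356673280, p(155)=66493182097, p(156)=73232243759, p(157)=80630964769, p(158)=88751778802, p(159)=97662728555, p(160)=107438159466, p(161)=118159068427, p(162)=129913904637, p(163)=142798995930, p(164)=156919475295, p(165)=172389800255, p(166)=189334822579, p(167)=207890420102, p(168)=228204732751, p(169)=250438925115, p(170)=274768617130, p(171)=301384802048, p(172)=330495499613, p(173)=362326859895, p(174)=397125074750.
Final step: p(175) = p(174) + p(173) - p(170) - p(168) + p(163) + p(160) - p(153) - p(149) + p(140) + p(135) - p(124) - p(118) + p(105) + p(98) - p(83) - p(75) + p(58) + p(49) - p(30) - p(20)
= 397125074750 + 362326859895 - 274768617130 - 228204732751 + 142798995930 + 107438159466 - 54770336324 - 37027355200 + 15065878135 + 9035836076 - 2841940500 - 1482074143 + 342325709 + 150198136 - 23338469 - 8118264 + 715220 + 173525 - 5604 - 627
= 435157697830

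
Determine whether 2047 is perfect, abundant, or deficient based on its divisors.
deficient

Proper divisors of 2047: sum = 1 + 23 + 89 = 113
Since 113 < 2047, 2047 is deficient.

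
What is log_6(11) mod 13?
11

Baby-step giant-step with step n = ⌈√13⌉ = 4.
Baby steps 6^j mod 13 (j:value) for j=0..3: 0:1, 1:6, 2:10, 3:8.
Giant-step multiplier: 6^(-4) ≡ 6^(12-4) = 6^8 ≡ 3 (mod 13).
Giant steps γ_i = 11·3^i mod 13: γ_0=11, γ_1=7, γ_2=8 (in table at j=3).
x = i·n + j = 2·4 + 3 = 11.
Check: 6^11 ≡ 11 (mod 13).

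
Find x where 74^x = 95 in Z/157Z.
97

Baby-step giant-step with step n = ⌈√157⌉ = 13.
Baby steps 74^j mod 157 (j:value) for j=0..12: 0:1, 1:74, 2:138, 3:7, 4:47, 5:24, 6:49, 7:15, 8:11, 9:29, 10:105, 11:77, 12:46.
Giant-step multiplier: 74^(-13) ≡ 74^(156-13) = 74^143 ≡ 135 (mod 157).
Giant steps γ_i = 95·135^i mod 157: γ_0=95, γ_1=108, γ_2=136, γ_3=148, γ_4=41, γ_5=40, γ_6=62, γ_7=49 (in table at j=6).
x = i·n + j = 7·13 + 6 = 97.
Check: 74^97 ≡ 95 (mod 157).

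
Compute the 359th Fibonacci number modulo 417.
34

Matrix identity: Q^n = [[F_(n+1), F_n], [F_n, F_(n-1)]] with Q = [[1,1],[1,0]].
n = 359 = 101100111₂. Square-and-multiply, entries mod 417:
Q^1 = [[1,1],[1,0]]
Q^2 = (Q^1)² = [[2,1],[1,1]]
Q^5 = (Q^2)²·Q = [[8,5],[5,3]]
Q^11 = (Q^5)²·Q = [[144,89],[89,55]]
Q^22 = (Q^11)² = [[301,197],[197,104]]
Q^44 = (Q^22)² = [[140,138],[138,2]]
Q^89 = (Q^44)²·Q = [[277,280],[280,414]]
Q^179 = (Q^89)²·Q = [[414,5],[5,409]]
Q^359 = (Q^179)²·Q = [[396,34],[34,362]]
F_359 mod 417 = Q^359[0][1] = 34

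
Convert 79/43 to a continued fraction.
[1; 1, 5, 7]

Euclidean algorithm steps:
79 = 1 × 43 + 36
43 = 1 × 36 + 7
36 = 5 × 7 + 1
7 = 7 × 1 + 0
Continued fraction: [1; 1, 5, 7]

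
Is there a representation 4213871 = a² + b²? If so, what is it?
Not possible

Factorization: 4213871 = 43^3 × 53
By Fermat: n is sum of two squares iff every prime p ≡ 3 (mod 4) appears to even power.
Prime(s) ≡ 3 (mod 4) with odd exponent: [(43, 3)]
Therefore 4213871 cannot be expressed as a² + b².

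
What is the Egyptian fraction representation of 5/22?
1/5 + 1/37 + 1/4070

Greedy algorithm:
5/22: ceiling(22/5) = 5, use 1/5
3/110: ceiling(110/3) = 37, use 1/37
1/4070: ceiling(4070/1) = 4070, use 1/4070
Result: 5/22 = 1/5 + 1/37 + 1/4070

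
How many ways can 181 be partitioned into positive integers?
749474411781

p(n) counts ways to write n as a sum of positive integers (order ignored).
Euler's pentagonal recurrence: p(k) = p(k-1) + p(k-2) - p(k-5) - p(k-7) + p(k-12) + p(k-15) - ... (offsets j(3j∓1)/2, signs ++--, p(0)=1, p(<0)=0).
DP table for k = 0..180: p(0)=1, p(1)=1, p(2)=2, p(3)=3, p(4)=5, p(5)=7, p(6)=11, p(7)=15, p(8)=22, p(9)=30, p(10)=42, p(11)=56, p(12)=77, p(13)=101, p(14)=135, p(15)=176, p(16)=231, p(17)=297, p(18)=385, p(19)=490, p(20)=627, p(21)=792, p(22)=1002, p(23)=1255, p(24)=1575, p(25)=1958, p(26)=2436, p(27)=3010, p(28)=3718, p(29)=4565, p(30)=5604, p(31)=6842, p(32)=8349, p(33)=10143, p(34)=12310, p(35)=14883, p(36)=17977, p(37)=21637, p(38)=26015, p(39)=31185, p(40)=37338, p(41)=44583, p(42)=53174, p(43)=63261, p(44)=75175, p(45)=89134, p(46)=105558, p(47)=124754, p(48)=147273, p(49)=173525, p(50)=204226, p(51)=239943, p(52)=281589, p(53)=329931, p(54)=386155, p(55)=451276, p(56)=526823, p(57)=614154, p(58)=715220, p(59)=831820, p(60)=966467, p(61)=1121505, p(62)=1300156, p(63)=1505499, p(64)=1741630, p(65)=2012558, p(66)=2323520, p(67)=2679689, p(68)=3087735, p(69)=3554345, p(70)=4087968, p(71)=4697205, p(72)=5392783, p(73)=6185689, p(74)=7089500, p(75)=8118264, p(76)=9289091, p(77)=10619863, p(78)=12132164, p(79)=13848650, p(80)=15796476, p(81)=18004327, p(82)=20506255, p(83)=23338469, p(84)=26543660, p(85)=30167357, p(86)=34262962, p(87)=38887673, p(88)=44108109, p(89)=49995925, p(90)=56634173, p(91)=64112359, p(92)=72533807, p(93)=82010177, p(94)=92669720, p(95)=104651419, p(96)=118114304, p(97)=133230930, p(98)=150198136, p(99)=169229875, p(100)=190569292, p(101)=214481126, p(102)=241265379, p(103)=271248950, p(104)=304801365, p(105)=342325709, p(106)=384276336, p(107)=431149389, p(108)=483502844, p(109)=541946240, p(110)=607163746, p(111)=679903203, p(112)=761002156, p(113)=851376628, p(114)=952050665, p(115)=1064144451, p(116)=1188908248, p(117)=1327710076, p(118)=1482074143, p(119)=1653668665, p(120)=1844349560, p(121)=2056148051, p(122)=2291320912, p(123)=2552338241, p(124)=2841940500, p(125)=3163127352, p(126)=3519222692, p(127)=3913864295, p(128)=4351078600, p(129)=4835271870, p(130)=5371315400, p(131)=5964539504, p(132)=6620830889, p(133)=7346629512, p(134)=8149040695, p(135)=9035836076, p(136)=10015581680, p(137)=11097645016, p(138)=12292341831, p(139)=13610949895, p(140)=15065878135, p(141)=16670689208, p(142)=18440293320, p(143)=20390982757, p(144)=22540654445, p(145)=24908858009, p(146)=27517052599, p(147)=30388671978, p(148)=33549419497, p(149)=37027355200, p(150)=40853235313, p(151)=45060624582, p(152)=49686288421, p(153)=54770336324, p(154)=60356673280, p(155)=66493182097, p(156)=73232243759, p(157)=80630964769, p(158)=88751778802, p(159)=97662728555, p(160)=107438159466, p(161)=118159068427, p(162)=129913904637, p(163)=142798995930, p(164)=156919475295, p(165)=172389800255, p(166)=189334822579, p(167)=207890420102, p(168)=228204732751, p(169)=250438925115, p(170)=274768617130, p(171)=301384802048, p(172)=330495499613, p(173)=362326859895, p(174)=397125074750, p(175)=435157697830, p(176)=476715857290, p(177)=522115831195, p(178)=571701605655, p(179)=625846753120, p(180)=684957390936.
Final step: p(181) = p(180) + p(179) - p(176) - p(174) + p(169) + p(166) - p(159) - p(155) + p(146) + p(141) - p(130) - p(124) + p(111) + p(104) - p(89) - p(81) + p(64) + p(55) - p(36) - p(26) + p(5)
= 684957390936 + 625846753120 - 476715857290 - 397125074750 + 250438925115 + 189334822579 - 97662728555 - 66493182097 + 27517052599 + 16670689208 - 5371315400 - 2841940500 + 679903203 + 304801365 - 49995925 - 18004327 + 1741630 + 451276 - 17977 - 2436 + 7
= 749474411781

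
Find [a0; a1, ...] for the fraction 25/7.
[3; 1, 1, 3]

Euclidean algorithm steps:
25 = 3 × 7 + 4
7 = 1 × 4 + 3
4 = 1 × 3 + 1
3 = 3 × 1 + 0
Continued fraction: [3; 1, 1, 3]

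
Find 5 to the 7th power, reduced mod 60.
5

Repeated squaring. Binary of 7 = 111.
5^1 ≡ 5 (mod 60); 5^2 ≡ 25 (mod 60); 5^4 ≡ 25 (mod 60)
5^7 = 5^1 × 5^2 × 5^4 ≡ 5 (mod 60)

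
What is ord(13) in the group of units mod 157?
6

157 is prime, so ord(13) divides φ(157) = 156.
Divisors of 156: 1, 2, 3, 4, 6, 12, 13, 26, 39, 52, 78, 156.
Repeated squaring: 13^1 ≡ 13, 13^2 ≡ 12, 13^4 ≡ 144, 13^8 ≡ 12, 13^16 ≡ 144, 13^32 ≡ 12, 13^64 ≡ 144, 13^128 ≡ 12 (mod 157).
Test 13^d mod 157 for each divisor d in increasing order:
13^1 ≡ 13
13^2 ≡ 12
13^3 = 13^2·13^1 ≡ 156
13^4 ≡ 144
13^6 = 13^4·13^2 ≡ 1  ← first divisor giving 1
The order is 6.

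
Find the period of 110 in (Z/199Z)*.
198

199 is prime, so ord(110) divides φ(199) = 198.
Divisors of 198: 1, 2, 3, 6, 9, 11, 18, 22, 33, 66, 99, 198.
Repeated squaring: 110^1 ≡ 110, 110^2 ≡ 160, 110^4 ≡ 128, 110^8 ≡ 66, 110^16 ≡ 177, 110^32 ≡ 86, 110^64 ≡ 33, 110^128 ≡ 94 (mod 199).
Test 110^d mod 199 for each divisor d in increasing order:
110^1 ≡ 110
110^2 ≡ 160
110^3 = 110^2·110^1 ≡ 88
110^6 = 110^4·110^2 ≡ 182
110^9 = 110^8·110^1 ≡ 96
110^11 = 110^8·110^2·110^1 ≡ 37
110^18 = 110^16·110^2 ≡ 62
110^22 = 110^16·110^4·110^2 ≡ 175
110^33 = 110^32·110^1 ≡ 107
110^66 = 110^64·110^2 ≡ 106
110^99 = 110^64·110^32·110^2·110^1 ≡ 198
110^198 = 110^128·110^64·110^4·110^2 ≡ 1  ← first divisor giving 1
The order is 198.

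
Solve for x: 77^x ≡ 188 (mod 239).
49

Baby-step giant-step with step n = ⌈√239⌉ = 16.
Baby steps 77^j mod 239 (j:value) for j=0..15: 0:1, 1:77, 2:193, 3:43, 4:204, 5:173, 6:176, 7:168, 8:30, 9:159, 10:54, 11:95, 12:145, 13:171, 14:22, 15:21.
Giant-step multiplier: 77^(-16) ≡ 77^(238-16) = 77^222 ≡ 64 (mod 239).
Giant steps γ_i = 188·64^i mod 239: γ_0=188, γ_1=82, γ_2=229, γ_3=77 (in table at j=1).
x = i·n + j = 3·16 + 1 = 49.
Check: 77^49 ≡ 188 (mod 239).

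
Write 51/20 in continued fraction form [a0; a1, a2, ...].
[2; 1, 1, 4, 2]

Euclidean algorithm steps:
51 = 2 × 20 + 11
20 = 1 × 11 + 9
11 = 1 × 9 + 2
9 = 4 × 2 + 1
2 = 2 × 1 + 0
Continued fraction: [2; 1, 1, 4, 2]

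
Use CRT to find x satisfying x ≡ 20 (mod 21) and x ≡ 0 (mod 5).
20

Using Chinese Remainder Theorem:
M = 21 × 5 = 105
M1 = 5, M2 = 21
y1 = 5^(-1) mod 21 = 17
y2 = 21^(-1) mod 5 = 1
x = (20×5×17 + 0×21×1) mod 105 = 20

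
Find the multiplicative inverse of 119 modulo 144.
23

gcd(119, 144) = 1, so the inverse exists.
Extended Euclidean algorithm on (144, 119):
144 = 1 × 119 + 25  ⟹  25 = (1)·144 + (-1)·119
119 = 4 × 25 + 19  ⟹  19 = (-4)·144 + (5)·119
25 = 1 × 19 + 6  ⟹  6 = (5)·144 + (-6)·119
19 = 3 × 6 + 1  ⟹  1 = (-19)·144 + (23)·119
So (23)·119 ≡ 1 (mod 144), i.e. 119^(-1) ≡ 23 (mod 144).
Check: 119 × 23 = 2737 ≡ 1 (mod 144)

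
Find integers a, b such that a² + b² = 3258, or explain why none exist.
3² + 57² (a=3, b=57)

Factorization: 3258 = 2 × 3^2 × 181
By Fermat: n is sum of two squares iff every prime p ≡ 3 (mod 4) appears to even power.
All primes ≡ 3 (mod 4) appear to even power.
Search a = 0, 1, 2, … for 3258 - a² a perfect square: first hit at a = 3: 3258 - 9 = 3249 = 57².
3258 = 3² + 57² = 9 + 3249 ✓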